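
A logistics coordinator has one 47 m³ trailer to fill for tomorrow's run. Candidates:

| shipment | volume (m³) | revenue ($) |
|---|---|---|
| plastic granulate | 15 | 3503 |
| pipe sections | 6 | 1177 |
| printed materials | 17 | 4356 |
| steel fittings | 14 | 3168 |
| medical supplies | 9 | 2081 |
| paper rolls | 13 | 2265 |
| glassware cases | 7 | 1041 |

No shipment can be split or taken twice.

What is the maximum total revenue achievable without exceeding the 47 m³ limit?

11117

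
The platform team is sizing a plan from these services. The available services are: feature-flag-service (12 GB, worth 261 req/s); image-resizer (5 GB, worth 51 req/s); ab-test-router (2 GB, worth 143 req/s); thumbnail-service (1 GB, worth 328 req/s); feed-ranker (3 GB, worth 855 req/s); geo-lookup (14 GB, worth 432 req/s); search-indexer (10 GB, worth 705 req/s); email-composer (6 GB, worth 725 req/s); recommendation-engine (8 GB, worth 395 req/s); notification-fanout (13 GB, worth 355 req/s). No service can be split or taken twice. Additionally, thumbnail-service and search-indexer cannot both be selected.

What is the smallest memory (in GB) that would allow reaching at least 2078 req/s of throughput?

17

Minimise GB subject to total throughput ≥ 2078.
Taking image-resizer + ab-test-router + thumbnail-service + feed-ranker + email-composer gives 2102 (≥ 2078) for 17 GB.
No combination under 17 GB hits 2078.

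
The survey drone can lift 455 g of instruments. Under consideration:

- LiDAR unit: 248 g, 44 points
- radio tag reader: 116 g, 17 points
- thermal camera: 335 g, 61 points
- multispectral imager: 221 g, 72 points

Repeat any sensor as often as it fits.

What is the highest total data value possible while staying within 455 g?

Ranking by ratio (data value/g): multispectral imager 0.33, thermal camera 0.18, LiDAR unit 0.18, radio tag reader 0.15.
Best packing: 2×multispectral imager — 442 g, 144 total.
That's the maximum — no swap from here does better than 144.

144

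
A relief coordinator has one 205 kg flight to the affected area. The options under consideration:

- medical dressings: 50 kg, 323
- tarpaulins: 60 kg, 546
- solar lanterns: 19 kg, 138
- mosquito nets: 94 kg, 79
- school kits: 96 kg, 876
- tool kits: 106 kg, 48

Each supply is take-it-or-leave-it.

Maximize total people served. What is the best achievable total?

1560

Ranking by ratio (people served/kg): school kits 9.12, tarpaulins 9.10, solar lanterns 7.26.
Taking tarpaulins + solar lanterns + school kits: 175 kg used, 1560 in people served.
The spare 30 kg is too small for any remaining supply, and no exchange beats 1560.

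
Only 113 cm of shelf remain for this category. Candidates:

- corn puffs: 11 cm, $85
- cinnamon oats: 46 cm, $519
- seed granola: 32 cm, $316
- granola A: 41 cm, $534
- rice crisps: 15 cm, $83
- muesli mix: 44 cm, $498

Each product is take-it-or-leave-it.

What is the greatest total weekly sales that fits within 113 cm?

1221

Taking the top-ratio products first gives corn puffs + granola A + rice crisps + muesli mix for 1200 (111 cm).
The 44 cm tied up in muesli mix is better spent on cinnamon oats — total rises to 1221 (113 cm).
The closest alternative, corn puffs + granola A + rice crisps + muesli mix, reaches only 1200.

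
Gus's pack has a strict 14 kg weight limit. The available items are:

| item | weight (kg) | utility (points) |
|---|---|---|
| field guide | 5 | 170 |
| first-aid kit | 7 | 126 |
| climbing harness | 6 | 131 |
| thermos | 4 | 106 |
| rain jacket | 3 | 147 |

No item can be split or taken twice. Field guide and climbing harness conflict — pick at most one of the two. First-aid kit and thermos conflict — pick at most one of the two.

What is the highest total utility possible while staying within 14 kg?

423

Density check — rain jacket 49.00, field guide 34.00, thermos 26.50, climbing harness 21.83 are the best per kg.
Best packing: field guide + thermos + rain jacket — 12 kg, 423 total.
No other feasible combination exceeds 423.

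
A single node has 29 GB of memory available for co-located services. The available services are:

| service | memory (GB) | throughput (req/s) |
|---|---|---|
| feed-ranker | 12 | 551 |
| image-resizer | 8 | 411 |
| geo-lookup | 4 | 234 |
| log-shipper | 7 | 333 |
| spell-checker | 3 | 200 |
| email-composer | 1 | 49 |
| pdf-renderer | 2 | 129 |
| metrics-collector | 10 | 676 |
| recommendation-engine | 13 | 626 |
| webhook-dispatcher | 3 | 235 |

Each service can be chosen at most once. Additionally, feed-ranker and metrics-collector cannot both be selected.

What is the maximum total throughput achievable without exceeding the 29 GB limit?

Density check — webhook-dispatcher 78.33, metrics-collector 67.60, spell-checker 66.67, pdf-renderer 64.50 are the best per GB.
Filling by ratio: geo-lookup + spell-checker + email-composer + pdf-renderer + metrics-collector + webhook-dispatcher for 1523, with 6 GB left unused.
Replace email-composer with log-shipper: the trade gains 284 net, giving 1807 at 29 GB.

1807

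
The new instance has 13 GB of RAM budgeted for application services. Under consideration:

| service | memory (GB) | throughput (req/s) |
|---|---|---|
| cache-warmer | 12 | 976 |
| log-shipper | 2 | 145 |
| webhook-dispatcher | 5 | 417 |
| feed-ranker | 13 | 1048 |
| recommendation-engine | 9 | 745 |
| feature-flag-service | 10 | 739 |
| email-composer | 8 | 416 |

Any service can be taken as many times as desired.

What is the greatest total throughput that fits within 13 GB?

Density check — webhook-dispatcher 83.40, recommendation-engine 82.78, cache-warmer 81.33 are the best per GB.
The ratio heuristic lands on log-shipper + 2×webhook-dispatcher (979) but leaves 1 GB idle.
The 12 GB tied up in log-shipper and 2×webhook-dispatcher is better spent on feed-ranker — total rises to 1048 (13 GB).

1048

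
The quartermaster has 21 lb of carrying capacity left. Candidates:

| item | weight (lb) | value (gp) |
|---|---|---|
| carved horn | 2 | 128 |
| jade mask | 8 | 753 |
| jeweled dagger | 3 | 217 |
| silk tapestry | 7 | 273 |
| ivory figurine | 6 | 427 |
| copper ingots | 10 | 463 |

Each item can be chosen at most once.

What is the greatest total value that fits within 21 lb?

By value per lb: jade mask 94.12, jeweled dagger 72.33, ivory figurine 71.17, carved horn 64.00 lead.
Best packing: carved horn + jade mask + jeweled dagger + ivory figurine — 19 lb, 1525 total.
No other feasible combination exceeds 1525.

1525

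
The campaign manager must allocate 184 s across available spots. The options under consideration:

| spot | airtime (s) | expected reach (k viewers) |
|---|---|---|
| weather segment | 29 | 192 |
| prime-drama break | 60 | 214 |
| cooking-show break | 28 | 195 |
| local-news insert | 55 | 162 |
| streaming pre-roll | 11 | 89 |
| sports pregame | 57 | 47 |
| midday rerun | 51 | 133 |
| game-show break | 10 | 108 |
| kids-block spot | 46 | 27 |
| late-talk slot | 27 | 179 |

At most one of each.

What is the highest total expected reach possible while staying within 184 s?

By expected reach per s: game-show break 10.80, streaming pre-roll 8.09, cooking-show break 6.96, late-talk slot 6.63 lead.
Taking weather segment + prime-drama break + cooking-show break + streaming pre-roll + game-show break + late-talk slot: 165 s used, 977 in expected reach.

977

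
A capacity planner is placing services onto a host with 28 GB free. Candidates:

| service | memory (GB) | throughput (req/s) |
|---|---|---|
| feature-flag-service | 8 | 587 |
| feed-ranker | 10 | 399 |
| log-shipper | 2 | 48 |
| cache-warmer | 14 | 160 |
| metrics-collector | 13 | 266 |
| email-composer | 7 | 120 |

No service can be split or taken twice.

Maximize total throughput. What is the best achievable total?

1154

By throughput per GB: feature-flag-service 73.38, feed-ranker 39.90, log-shipper 24.00, metrics-collector 20.46 lead.
Feature-flag-service + feed-ranker + log-shipper + email-composer uses 27 of the 28 GB and totals 1154.
Next best is feature-flag-service + feed-ranker + email-composer at 1106 (25 GB) — short by 48.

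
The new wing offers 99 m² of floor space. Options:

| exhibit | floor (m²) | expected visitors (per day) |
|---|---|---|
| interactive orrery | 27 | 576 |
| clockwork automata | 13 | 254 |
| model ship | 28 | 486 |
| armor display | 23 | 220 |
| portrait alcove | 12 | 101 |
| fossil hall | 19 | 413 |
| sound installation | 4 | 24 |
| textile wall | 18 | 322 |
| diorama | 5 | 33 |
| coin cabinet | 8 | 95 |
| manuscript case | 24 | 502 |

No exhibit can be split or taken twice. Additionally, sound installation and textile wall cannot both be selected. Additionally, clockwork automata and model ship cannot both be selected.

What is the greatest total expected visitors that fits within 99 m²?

1977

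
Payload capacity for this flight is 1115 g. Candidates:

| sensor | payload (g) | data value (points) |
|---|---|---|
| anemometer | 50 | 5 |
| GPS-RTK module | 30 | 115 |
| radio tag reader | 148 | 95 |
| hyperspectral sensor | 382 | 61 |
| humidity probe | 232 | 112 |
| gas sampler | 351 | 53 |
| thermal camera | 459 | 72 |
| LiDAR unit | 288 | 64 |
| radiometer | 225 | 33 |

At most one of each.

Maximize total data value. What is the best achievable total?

GPS-RTK module + radio tag reader + hyperspectral sensor + humidity probe + LiDAR unit uses 1080 of the 1115 g and totals 447.
Every other selection either busts 1115 g or fails to beat 447.

447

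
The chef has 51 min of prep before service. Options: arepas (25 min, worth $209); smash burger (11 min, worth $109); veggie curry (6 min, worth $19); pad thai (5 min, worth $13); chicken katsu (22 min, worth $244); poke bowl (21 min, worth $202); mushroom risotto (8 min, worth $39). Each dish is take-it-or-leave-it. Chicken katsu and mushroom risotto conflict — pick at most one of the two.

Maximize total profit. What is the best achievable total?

465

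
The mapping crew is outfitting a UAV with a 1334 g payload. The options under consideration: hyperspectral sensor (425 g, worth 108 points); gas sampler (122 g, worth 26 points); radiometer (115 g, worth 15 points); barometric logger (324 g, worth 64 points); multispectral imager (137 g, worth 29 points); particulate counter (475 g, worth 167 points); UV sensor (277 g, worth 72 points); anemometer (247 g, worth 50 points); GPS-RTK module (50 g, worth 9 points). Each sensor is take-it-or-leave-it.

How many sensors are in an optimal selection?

Best achievable data value is 376.
One optimal bundle: hyperspectral sensor + multispectral imager + particulate counter + UV sensor (1314 g).
Any selection reaching 376 contains exactly 4 sensors.

4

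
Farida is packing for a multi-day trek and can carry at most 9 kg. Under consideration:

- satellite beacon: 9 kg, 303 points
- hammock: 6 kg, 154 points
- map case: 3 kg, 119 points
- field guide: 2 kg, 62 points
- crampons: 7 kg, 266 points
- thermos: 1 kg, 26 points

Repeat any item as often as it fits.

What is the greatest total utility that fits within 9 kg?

357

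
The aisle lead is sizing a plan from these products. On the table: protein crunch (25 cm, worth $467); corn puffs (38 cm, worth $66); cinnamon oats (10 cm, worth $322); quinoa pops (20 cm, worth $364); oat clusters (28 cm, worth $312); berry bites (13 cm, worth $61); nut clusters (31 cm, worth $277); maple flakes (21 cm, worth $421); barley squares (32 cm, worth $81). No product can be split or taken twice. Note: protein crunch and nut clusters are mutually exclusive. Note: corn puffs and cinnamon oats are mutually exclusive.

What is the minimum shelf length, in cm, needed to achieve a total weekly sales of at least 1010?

Minimise cm subject to total weekly sales ≥ 1010.
cinnamon oats + quinoa pops + maple flakes: 1107 weekly sales at 51 cm.
Any bundle with less than 51 cm falls short of 1010.

51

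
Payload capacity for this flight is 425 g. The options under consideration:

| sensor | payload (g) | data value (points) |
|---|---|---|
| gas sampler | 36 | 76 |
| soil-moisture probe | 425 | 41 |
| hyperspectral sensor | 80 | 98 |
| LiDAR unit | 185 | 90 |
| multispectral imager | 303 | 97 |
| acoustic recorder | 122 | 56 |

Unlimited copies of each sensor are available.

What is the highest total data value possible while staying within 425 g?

Ranking by ratio (data value/g): gas sampler 2.11, hyperspectral sensor 1.23, LiDAR unit 0.49, acoustic recorder 0.46.
The ratio ordering already packs tightly: 11×gas sampler, 396 g, 836.

836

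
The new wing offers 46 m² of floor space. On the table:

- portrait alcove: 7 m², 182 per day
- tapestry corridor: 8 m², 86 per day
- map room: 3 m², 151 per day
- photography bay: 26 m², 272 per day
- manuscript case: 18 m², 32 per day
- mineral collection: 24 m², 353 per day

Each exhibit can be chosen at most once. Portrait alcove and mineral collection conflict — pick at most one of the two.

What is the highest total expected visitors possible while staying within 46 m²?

Portrait alcove + tapestry corridor + map room + photography bay uses 44 of the 46 m² and totals 691.
The closest alternative, portrait alcove + map room + photography bay, reaches only 605.

691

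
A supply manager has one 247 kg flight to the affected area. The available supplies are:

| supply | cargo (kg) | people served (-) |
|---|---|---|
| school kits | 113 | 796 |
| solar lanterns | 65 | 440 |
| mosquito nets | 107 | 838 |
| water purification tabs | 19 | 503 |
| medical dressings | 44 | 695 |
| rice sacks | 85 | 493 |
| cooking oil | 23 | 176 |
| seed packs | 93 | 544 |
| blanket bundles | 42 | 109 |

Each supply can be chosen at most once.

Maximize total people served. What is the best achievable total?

2476

Taking the top-ratio supplies first gives mosquito nets + water purification tabs + medical dressings + cooking oil + blanket bundles for 2321 (235 kg).
Replace cooking oil and blanket bundles with solar lanterns: the trade gains 155 net, giving 2476 at 235 kg.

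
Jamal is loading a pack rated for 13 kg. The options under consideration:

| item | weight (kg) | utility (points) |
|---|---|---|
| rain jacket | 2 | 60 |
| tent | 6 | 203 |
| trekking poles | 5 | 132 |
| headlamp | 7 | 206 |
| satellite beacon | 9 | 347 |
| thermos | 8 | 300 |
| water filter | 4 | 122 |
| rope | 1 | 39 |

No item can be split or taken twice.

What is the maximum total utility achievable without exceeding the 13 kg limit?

The ratio heuristic lands on rain jacket + satellite beacon + rope (446) but leaves 1 kg idle.
The 3 kg tied up in rain jacket and rope is better spent on water filter — total rises to 469 (13 kg).

469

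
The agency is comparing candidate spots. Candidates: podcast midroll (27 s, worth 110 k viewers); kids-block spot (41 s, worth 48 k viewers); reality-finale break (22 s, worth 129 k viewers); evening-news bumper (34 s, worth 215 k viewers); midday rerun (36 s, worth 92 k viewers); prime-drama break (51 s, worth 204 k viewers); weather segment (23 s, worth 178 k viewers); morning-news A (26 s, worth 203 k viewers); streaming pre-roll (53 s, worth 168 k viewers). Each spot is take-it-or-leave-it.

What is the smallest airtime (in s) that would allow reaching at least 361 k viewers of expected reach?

Look for the lowest-airtime combination reaching 361.
weather segment + morning-news A: 381 expected reach at 49 s.
Below 49 s the best achievable stays under 361.

49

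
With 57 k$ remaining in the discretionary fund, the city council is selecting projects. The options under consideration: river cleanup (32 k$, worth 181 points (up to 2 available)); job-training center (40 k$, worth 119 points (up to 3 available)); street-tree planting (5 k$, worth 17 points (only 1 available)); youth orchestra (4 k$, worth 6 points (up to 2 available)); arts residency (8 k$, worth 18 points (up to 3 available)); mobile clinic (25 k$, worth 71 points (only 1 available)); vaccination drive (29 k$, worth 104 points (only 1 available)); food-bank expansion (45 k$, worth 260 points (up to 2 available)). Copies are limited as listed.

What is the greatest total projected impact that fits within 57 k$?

Ranking by ratio (projected impact/k$): food-bank expansion 5.78, river cleanup 5.66, vaccination drive 3.59, street-tree planting 3.40.
Filling by ratio: street-tree planting + youth orchestra + food-bank expansion for 283, with 3 k$ left unused.
Dropping street-tree planting frees 5 k$; slotting in arts residency (8 k$) lifts the total to 284 at 57 k$.
Nothing else within 57 k$ beats 284.

284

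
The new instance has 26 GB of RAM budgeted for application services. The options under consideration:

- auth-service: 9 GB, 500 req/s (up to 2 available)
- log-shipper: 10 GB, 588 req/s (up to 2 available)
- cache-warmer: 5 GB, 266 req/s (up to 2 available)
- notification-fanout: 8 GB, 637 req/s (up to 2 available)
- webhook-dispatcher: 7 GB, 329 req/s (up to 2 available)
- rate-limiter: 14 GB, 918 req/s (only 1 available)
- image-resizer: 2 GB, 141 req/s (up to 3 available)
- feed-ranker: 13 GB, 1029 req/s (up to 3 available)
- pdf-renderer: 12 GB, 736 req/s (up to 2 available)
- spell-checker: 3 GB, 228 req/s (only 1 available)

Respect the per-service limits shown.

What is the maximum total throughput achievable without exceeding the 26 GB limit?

By throughput per GB: notification-fanout 79.62, feed-ranker 79.15, spell-checker 76.00 lead.
Taking the top-ratio services first gives 2×notification-fanout + 3×image-resizer + spell-checker for 1925 (25 GB).
Replace 2×notification-fanout and 3×image-resizer and spell-checker with 2×feed-ranker: the trade gains 133 net, giving 2058 at 26 GB.
Every other selection either busts 26 GB or exceeds an availability limit or fails to beat 2058.

2058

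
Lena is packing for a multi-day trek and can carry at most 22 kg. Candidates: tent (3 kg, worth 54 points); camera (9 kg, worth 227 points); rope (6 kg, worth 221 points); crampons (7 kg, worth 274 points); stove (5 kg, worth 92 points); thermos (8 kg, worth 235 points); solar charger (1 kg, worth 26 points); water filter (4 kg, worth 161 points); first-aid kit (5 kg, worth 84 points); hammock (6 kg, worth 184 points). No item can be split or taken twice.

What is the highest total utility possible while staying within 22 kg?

756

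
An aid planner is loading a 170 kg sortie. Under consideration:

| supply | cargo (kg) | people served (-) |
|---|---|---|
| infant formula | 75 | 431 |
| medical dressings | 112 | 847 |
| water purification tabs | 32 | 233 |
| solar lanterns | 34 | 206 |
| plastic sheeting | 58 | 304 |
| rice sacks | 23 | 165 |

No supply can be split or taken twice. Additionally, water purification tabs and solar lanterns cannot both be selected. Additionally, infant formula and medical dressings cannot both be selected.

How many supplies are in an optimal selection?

Best achievable people served is 1245.
medical dressings + water purification tabs + rice sacks hits 1245 at 167 kg.
Any selection reaching 1245 contains exactly 3 supplies.

3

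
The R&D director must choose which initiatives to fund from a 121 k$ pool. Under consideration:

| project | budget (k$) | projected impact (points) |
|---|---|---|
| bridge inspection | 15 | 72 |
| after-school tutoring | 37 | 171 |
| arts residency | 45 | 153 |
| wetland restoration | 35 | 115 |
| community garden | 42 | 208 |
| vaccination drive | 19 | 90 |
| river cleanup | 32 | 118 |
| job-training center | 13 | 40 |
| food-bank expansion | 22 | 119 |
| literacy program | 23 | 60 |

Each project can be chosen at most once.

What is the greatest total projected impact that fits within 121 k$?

Taking the top-ratio projects first gives bridge inspection + community garden + vaccination drive + job-training center + food-bank expansion for 529 (111 k$).
The 28 k$ tied up in bridge inspection and job-training center is better spent on after-school tutoring — total rises to 588 (120 k$).

588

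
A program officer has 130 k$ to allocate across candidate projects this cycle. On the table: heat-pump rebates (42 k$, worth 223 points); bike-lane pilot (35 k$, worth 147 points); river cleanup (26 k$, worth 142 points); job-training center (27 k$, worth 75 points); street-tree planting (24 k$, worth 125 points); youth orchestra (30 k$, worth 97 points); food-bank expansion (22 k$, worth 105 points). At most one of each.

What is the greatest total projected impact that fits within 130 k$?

637

Taking the top-ratio projects first gives heat-pump rebates + river cleanup + street-tree planting + food-bank expansion for 595 (114 k$).
The 22 k$ tied up in food-bank expansion is better spent on bike-lane pilot — total rises to 637 (127 k$).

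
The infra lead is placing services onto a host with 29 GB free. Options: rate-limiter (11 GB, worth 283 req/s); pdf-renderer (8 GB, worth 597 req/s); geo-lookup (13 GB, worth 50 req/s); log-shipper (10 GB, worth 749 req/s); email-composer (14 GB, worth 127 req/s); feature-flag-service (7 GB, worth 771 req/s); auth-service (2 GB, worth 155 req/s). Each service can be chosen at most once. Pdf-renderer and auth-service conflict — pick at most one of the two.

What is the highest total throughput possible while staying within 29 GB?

Pdf-renderer + log-shipper + feature-flag-service uses 25 of the 29 GB and totals 2117.
Nothing else feasible within 29 GB beats 2117.

2117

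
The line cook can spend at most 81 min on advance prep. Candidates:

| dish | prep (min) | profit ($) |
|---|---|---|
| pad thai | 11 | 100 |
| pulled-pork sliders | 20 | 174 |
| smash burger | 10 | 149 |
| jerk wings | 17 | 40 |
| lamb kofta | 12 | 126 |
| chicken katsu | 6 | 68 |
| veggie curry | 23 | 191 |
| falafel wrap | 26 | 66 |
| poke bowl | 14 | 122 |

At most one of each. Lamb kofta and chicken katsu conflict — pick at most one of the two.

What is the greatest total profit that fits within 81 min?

By profit per min: smash burger 14.90, chicken katsu 11.33, lamb kofta 10.50, pad thai 9.09 lead.
Taking pulled-pork sliders + smash burger + lamb kofta + veggie curry + poke bowl: 79 min used, 762 in profit.
An exhaustive check of the 512 subsets confirms 762.

762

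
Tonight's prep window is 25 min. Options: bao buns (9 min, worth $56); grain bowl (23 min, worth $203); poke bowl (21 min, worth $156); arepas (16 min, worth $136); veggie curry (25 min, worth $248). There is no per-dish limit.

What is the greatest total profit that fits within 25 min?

248

Ranking by ratio (profit/min): veggie curry 9.92, grain bowl 8.83, arepas 8.50.
The ratio ordering already packs tightly: veggie curry, 25 min, 248.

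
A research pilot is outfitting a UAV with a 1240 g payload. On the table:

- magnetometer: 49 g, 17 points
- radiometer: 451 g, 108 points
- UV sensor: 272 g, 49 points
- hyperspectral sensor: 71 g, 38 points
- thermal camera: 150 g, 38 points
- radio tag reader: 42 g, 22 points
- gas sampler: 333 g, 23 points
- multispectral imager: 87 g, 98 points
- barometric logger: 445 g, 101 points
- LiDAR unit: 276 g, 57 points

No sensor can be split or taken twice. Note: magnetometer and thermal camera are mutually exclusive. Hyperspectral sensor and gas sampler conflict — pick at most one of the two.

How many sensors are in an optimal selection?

Optimal total is 384.
One optimal bundle: magnetometer + radiometer + hyperspectral sensor + radio tag reader + multispectral imager + barometric logger (1145 g).
Any selection reaching 384 contains exactly 6 sensors.

6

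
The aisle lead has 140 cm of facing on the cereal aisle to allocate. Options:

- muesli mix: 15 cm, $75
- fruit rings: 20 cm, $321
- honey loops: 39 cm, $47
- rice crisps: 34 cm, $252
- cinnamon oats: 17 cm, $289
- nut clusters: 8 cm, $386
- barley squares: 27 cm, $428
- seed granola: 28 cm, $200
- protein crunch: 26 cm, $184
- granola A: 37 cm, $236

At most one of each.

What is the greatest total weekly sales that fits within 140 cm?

1876

Best packing: fruit rings + rice crisps + cinnamon oats + nut clusters + barley squares + seed granola — 134 cm, 1876 total.
Nothing else within 140 cm beats 1876.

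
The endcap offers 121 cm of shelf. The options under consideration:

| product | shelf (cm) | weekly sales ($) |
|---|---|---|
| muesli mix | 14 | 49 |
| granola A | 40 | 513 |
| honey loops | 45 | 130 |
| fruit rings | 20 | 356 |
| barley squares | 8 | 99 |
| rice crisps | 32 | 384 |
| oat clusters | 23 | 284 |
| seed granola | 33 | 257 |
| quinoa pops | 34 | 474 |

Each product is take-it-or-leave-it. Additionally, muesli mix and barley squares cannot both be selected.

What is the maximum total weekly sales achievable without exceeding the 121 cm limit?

1627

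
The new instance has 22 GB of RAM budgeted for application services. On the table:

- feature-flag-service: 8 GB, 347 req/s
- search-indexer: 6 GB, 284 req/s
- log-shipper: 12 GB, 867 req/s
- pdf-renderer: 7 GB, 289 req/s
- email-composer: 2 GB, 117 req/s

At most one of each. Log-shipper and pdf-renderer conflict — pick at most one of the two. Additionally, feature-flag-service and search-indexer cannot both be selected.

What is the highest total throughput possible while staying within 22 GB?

1331

The ratio heuristic lands on search-indexer + log-shipper + email-composer (1268) but leaves 2 GB idle.
Replace search-indexer with feature-flag-service: the trade gains 63 net, giving 1331 at 22 GB.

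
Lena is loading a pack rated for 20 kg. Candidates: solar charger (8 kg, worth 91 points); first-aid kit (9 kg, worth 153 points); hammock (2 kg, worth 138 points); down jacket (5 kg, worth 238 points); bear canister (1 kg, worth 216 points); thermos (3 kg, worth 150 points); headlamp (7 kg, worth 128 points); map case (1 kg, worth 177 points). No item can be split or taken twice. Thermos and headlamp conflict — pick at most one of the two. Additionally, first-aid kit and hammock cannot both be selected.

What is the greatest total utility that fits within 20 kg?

By utility per kg: bear canister 216.00, map case 177.00, hammock 69.00 lead.
Solar charger + hammock + down jacket + bear canister + thermos + map case uses 20 of the 20 kg and totals 1010.
That's the maximum — no feasible swap from here does better than 1010.

1010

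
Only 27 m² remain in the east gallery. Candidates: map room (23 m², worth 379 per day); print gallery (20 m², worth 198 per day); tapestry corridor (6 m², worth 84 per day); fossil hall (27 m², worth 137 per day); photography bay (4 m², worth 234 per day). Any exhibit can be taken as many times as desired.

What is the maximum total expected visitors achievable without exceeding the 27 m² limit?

The ratio ordering already packs tightly: 6×photography bay, 24 m², 1404.
The spare 3 m² is too small for any remaining exhibit, and no exchange beats 1404.

1404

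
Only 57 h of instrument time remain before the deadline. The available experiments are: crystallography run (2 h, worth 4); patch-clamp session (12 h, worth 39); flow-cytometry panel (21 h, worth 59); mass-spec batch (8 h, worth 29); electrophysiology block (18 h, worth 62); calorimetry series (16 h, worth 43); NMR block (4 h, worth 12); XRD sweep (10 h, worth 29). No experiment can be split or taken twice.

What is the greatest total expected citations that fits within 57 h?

A density-first pass picks crystallography run + patch-clamp session + mass-spec batch + electrophysiology block + NMR block + XRD sweep — 175 at 54 h.
Replace crystallography run and patch-clamp session and NMR block with flow-cytometry panel: the trade gains 4 net, giving 179 at 57 h.
Nothing else within 57 h beats 179.

179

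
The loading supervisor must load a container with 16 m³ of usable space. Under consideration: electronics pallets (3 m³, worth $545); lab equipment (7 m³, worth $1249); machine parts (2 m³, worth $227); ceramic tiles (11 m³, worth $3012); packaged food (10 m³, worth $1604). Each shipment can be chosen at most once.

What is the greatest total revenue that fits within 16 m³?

3784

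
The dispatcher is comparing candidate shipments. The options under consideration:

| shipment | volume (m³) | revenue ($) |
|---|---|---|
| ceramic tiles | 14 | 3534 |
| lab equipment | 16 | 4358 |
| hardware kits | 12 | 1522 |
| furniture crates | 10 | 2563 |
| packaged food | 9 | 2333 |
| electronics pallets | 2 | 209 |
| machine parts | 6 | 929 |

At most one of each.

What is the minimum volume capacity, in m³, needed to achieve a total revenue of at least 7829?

30

Look for the lowest-volume combination reaching 7829.
ceramic tiles + lab equipment reaches 7892 using 30 m³.
Any bundle with less than 30 m³ falls short of 7829.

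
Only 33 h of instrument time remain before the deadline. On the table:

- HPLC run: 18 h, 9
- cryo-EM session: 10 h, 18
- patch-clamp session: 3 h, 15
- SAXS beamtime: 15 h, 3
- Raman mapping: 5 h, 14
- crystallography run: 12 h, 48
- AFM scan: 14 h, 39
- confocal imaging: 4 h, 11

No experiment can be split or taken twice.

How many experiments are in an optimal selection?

Best achievable expected citations is 113.
One optimal bundle: patch-clamp session + crystallography run + AFM scan + confocal imaging (33 h).
Every optimal selection uses 4 experiments.

4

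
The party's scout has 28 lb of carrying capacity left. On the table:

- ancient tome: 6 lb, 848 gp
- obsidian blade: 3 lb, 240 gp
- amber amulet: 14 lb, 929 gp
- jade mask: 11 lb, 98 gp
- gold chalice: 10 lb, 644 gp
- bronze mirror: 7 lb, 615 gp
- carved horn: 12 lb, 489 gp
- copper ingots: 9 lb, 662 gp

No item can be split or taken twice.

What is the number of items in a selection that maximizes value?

4

Optimal total is 2394.
ancient tome + obsidian blade + gold chalice + copper ingots hits 2394 at 28 lb.
All optima have 4 items.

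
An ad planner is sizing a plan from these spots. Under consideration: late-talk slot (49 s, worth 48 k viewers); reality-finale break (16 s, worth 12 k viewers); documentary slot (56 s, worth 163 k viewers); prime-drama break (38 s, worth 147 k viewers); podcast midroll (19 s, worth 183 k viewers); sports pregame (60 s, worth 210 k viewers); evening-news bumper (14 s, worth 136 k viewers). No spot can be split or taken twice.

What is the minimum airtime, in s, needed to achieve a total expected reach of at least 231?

Look for the lowest-airtime combination reaching 231.
podcast midroll + evening-news bumper reaches 319 using 33 s.
Any bundle with less than 33 s falls short of 231.

33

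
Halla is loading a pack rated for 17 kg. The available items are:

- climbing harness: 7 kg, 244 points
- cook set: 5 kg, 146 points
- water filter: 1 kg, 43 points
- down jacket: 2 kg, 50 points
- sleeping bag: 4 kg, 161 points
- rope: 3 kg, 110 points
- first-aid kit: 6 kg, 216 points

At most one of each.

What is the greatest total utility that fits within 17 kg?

621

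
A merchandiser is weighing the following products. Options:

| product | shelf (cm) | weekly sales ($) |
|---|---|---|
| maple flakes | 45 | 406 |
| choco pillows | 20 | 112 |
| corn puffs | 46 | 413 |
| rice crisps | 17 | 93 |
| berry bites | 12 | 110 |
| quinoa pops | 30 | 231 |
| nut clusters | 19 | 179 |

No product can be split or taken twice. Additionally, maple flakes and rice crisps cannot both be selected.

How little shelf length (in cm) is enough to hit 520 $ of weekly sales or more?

Need the lightest bundle worth ≥ 520.
Taking corn puffs + berry bites gives 523 (≥ 520) for 58 cm.
Below 58 cm the best achievable stays under 520.

58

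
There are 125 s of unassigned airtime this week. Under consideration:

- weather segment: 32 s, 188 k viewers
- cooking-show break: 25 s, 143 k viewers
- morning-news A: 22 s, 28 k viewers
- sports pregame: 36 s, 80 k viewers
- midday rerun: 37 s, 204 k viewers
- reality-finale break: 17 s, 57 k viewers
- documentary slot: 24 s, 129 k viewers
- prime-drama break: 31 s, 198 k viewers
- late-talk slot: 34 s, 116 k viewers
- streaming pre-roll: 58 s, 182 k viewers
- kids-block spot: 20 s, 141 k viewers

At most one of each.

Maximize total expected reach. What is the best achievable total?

Ranking by ratio (expected reach/s): kids-block spot 7.05, prime-drama break 6.39, weather segment 5.88.
Greedy by ratio would take weather segment + cooking-show break + reality-finale break + prime-drama break + kids-block spot: 125 s used, total 727.
The 37 s tied up in reality-finale break and kids-block spot is better spent on midday rerun — total rises to 733 (125 s).
Runner-up weather segment + midday rerun + prime-drama break + kids-block spot tops out at 731.

733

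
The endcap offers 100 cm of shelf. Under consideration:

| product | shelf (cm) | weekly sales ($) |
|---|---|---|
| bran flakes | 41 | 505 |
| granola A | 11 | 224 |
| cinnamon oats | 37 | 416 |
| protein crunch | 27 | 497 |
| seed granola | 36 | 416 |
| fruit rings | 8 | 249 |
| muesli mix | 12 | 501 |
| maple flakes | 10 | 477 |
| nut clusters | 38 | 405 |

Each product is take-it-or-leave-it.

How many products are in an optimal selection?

Optimal total is 2229.
One optimal bundle: bran flakes + protein crunch + fruit rings + muesli mix + maple flakes (98 cm).
Every optimal selection uses 5 products.

5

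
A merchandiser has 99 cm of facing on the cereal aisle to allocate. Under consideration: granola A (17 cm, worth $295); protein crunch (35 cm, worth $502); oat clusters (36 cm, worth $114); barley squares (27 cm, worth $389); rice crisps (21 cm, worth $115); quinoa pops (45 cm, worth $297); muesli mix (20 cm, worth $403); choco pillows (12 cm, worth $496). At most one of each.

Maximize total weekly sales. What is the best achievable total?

1790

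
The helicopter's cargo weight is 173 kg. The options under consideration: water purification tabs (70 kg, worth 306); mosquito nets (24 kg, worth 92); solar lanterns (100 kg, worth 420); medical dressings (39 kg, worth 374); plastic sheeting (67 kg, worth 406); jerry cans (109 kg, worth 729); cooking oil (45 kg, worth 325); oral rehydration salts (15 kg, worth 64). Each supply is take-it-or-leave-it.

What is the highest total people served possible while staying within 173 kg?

1195

Greedy by ratio would take medical dressings + plastic sheeting + cooking oil + oral rehydration salts: 166 kg used, total 1169.
A better packing is mosquito nets + medical dressings + jerry cans: 172 kg, total 1195.
The spare 1 kg is too small for any remaining supply, and no exchange beats 1195.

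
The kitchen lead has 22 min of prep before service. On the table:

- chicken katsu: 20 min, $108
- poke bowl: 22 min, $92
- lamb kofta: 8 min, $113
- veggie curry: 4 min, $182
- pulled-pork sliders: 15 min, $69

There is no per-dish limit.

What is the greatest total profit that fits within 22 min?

910

5×veggie curry uses 20 of the 22 min and totals 910.
Nothing else within 22 min beats 910.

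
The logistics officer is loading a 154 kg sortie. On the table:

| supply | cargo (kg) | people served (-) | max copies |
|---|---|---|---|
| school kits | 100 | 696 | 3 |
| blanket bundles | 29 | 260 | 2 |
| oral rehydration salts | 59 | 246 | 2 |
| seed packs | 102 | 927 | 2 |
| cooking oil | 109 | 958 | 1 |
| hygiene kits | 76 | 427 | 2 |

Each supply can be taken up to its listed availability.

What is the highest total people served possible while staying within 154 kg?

1218

Ranking by ratio (people served/kg): seed packs 9.09, blanket bundles 8.97, cooking oil 8.79, school kits 6.96.
Taking the top-ratio supplies first gives blanket bundles + seed packs for 1187 (131 kg).
Dropping seed packs frees 102 kg; slotting in cooking oil (109 kg) lifts the total to 1218 at 138 kg.
Every other selection either busts 154 kg or exceeds an availability limit or fails to beat 1218.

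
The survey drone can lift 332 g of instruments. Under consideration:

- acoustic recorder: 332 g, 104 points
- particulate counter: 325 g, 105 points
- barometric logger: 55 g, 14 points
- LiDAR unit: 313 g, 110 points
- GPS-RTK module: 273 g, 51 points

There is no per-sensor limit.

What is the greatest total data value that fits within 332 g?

By data value per g: LiDAR unit 0.35, particulate counter 0.32, acoustic recorder 0.31, barometric logger 0.25 lead.
The ratio ordering already packs tightly: LiDAR unit, 313 g, 110.
Nothing else within 332 g beats 110.

110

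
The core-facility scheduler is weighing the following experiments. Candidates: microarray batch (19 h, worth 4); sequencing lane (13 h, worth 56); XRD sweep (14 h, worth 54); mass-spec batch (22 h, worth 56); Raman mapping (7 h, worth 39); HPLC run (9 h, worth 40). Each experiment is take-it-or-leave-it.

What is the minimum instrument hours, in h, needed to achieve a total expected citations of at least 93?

Minimise h subject to total expected citations ≥ 93.
Taking sequencing lane + Raman mapping gives 95 (≥ 93) for 20 h.
Any bundle with less than 20 h falls short of 93.

20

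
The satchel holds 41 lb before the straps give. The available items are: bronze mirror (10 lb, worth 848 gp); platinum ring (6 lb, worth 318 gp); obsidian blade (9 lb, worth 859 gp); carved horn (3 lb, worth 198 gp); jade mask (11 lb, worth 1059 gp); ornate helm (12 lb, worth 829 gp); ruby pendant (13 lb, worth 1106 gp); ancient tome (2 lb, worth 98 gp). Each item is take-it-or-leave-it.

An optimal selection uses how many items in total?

5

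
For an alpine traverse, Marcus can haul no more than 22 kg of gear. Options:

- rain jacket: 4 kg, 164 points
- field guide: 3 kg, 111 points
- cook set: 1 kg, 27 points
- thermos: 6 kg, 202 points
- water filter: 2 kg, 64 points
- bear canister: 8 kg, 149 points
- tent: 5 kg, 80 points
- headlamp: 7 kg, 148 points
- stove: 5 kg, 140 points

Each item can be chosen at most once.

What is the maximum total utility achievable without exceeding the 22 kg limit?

Rain jacket + field guide + cook set + thermos + water filter + stove uses 21 of the 22 kg and totals 708.

708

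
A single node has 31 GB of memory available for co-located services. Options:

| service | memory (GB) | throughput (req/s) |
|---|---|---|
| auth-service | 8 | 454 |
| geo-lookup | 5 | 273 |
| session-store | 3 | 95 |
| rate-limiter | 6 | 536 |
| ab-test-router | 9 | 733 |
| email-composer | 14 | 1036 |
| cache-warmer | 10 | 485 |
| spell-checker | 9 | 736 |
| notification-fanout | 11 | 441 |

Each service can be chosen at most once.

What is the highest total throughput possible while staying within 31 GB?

2308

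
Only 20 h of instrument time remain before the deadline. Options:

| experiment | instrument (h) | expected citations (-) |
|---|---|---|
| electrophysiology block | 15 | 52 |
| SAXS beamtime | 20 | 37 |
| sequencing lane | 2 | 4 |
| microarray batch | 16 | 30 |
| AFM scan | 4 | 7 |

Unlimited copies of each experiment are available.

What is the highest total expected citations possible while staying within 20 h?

The ratio ordering already packs tightly: electrophysiology block + 2×sequencing lane, 19 h, 60.

60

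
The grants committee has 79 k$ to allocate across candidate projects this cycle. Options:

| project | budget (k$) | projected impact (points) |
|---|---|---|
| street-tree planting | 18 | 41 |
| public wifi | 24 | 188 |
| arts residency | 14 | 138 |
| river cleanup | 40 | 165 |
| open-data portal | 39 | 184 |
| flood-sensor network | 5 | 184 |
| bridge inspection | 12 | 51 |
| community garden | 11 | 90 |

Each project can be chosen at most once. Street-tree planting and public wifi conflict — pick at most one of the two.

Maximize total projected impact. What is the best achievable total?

By projected impact per k$: flood-sensor network 36.80, arts residency 9.86, community garden 8.18 lead.
Public wifi + arts residency + flood-sensor network + bridge inspection + community garden uses 66 of the 79 k$ and totals 651.
The closest alternative, public wifi + open-data portal + flood-sensor network + community garden, reaches only 646.

651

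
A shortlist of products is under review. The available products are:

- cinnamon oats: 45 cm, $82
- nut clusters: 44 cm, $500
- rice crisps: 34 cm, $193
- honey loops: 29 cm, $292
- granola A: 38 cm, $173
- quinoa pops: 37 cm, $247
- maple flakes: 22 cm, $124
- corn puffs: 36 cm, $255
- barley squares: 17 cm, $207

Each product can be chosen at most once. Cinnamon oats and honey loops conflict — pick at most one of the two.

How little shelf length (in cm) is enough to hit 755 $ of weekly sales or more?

73

Need the lightest bundle worth ≥ 755.
Taking nut clusters + honey loops gives 792 (≥ 755) for 73 cm.
Below 73 cm the best achievable stays under 755.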